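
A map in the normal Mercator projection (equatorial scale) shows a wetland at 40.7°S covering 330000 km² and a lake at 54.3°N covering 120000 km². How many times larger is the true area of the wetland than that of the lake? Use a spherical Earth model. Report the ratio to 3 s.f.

On Mercator the areal scale is sec²φ, so true area = apparent × cos²φ.
True area of wetland: 330000 × cos²(40.7°) = 330000 × 0.5748 = 189700 km².
True area of lake: 120000 × cos²(54.3°) = 120000 × 0.3405 = 40860 km².
Ratio = 189700 / 40860 ≈ 4.64.

4.64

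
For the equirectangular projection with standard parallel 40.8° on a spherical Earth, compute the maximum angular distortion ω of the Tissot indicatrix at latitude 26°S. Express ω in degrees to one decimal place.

The equidistant cylindrical projection with φ₀ = 40.8° has h = 1 (meridians true) and k = cos φ₀ / cos φ along parallels.
At 26°: h = 1.000, k = 0.8422; principal scales a = 1.000, b = 0.8422.
sin(ω/2) = (a − b)/(a + b) = 0.1578/1.842 = 0.08564, so ω = 2 arcsin(0.08564) ≈ 9.8°.

9.8°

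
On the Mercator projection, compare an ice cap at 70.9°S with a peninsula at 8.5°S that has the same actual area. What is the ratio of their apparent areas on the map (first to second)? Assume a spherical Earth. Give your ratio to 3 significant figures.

9.14

On Mercator, area is exaggerated by sec²φ = 1/cos²φ.
At 70.9°: sec²(70.9°) = 1/0.3272² = 9.340.
At 8.5°: sec²(8.5°) = 1/0.9890² = 1.022.
Ratio = 9.340/1.022 = cos²(8.5°)/cos²(70.9°) ≈ 9.14.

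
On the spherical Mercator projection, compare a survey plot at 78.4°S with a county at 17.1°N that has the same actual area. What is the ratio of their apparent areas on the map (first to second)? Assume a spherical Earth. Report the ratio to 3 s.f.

22.6

On Mercator, area is exaggerated by sec²φ = 1/cos²φ.
At 78.4°: sec²(78.4°) = 1/0.2011² = 24.73.
At 17.1°: sec²(17.1°) = 1/0.9558² = 1.095.
Ratio = 24.73/1.095 = cos²(17.1°)/cos²(78.4°) ≈ 22.6.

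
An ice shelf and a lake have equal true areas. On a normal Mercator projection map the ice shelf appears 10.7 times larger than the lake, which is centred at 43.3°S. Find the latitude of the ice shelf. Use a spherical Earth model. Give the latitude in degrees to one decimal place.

77.1°

Mercator areal scale is sec²φ, so apparent-area ratio = sec²φ₁ / sec²φ₂ = cos²φ₂ / cos²φ₁.
cos²φ₂ / cos²φ₁ = 10.7  ⇒  cos φ₁ = cos 43.3° / √10.7 = 0.7278/3.271 = 0.2225.
φ₁ = arccos(0.2225) ≈ 77.1°.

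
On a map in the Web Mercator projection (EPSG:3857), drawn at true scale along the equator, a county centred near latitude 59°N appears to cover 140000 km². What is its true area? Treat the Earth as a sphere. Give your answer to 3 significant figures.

The Mercator projection is conformal; its linear scale factor is the same in every direction and equals sec φ = 1/cos φ.
Areal scale = k² = sec²φ = 1/cos²(59°) = 1/0.5150² = 3.770.
True area = apparent / (areal scale) = 140000 / 3.770 ≈ 37100 km².

37100 km²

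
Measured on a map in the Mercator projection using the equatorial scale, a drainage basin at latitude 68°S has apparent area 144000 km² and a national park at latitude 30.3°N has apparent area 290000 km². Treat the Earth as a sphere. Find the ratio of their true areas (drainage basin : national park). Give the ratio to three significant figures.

0.0935

Since Mercator area scale is 1/cos²φ, the true area equals the apparent area multiplied by cos²φ.
True area of drainage basin: 144000 × cos²(68°) = 144000 × 0.1403 = 20210 km².
True area of national park: 290000 × cos²(30.3°) = 290000 × 0.7455 = 216200 km².
Ratio = 20210 / 216200 ≈ 0.0935.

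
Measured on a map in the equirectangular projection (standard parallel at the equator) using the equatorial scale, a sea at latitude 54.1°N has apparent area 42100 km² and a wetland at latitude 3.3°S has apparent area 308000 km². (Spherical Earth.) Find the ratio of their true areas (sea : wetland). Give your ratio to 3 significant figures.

0.0803

Plate carrée has h = 1 and k = sec φ, giving areal scale sec φ; true area = (apparent area) · cos φ.
True area of sea: 42100 × cos(54.1°) = 42100 × 0.5864 = 24690 km².
True area of wetland: 308000 × cos(3.3°) = 308000 × 0.9983 = 307500 km².
Ratio = 24690 / 307500 ≈ 0.0803.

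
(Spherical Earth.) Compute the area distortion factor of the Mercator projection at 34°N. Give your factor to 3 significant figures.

1.45

Mercator is conformal, so the point scale is isotropic: h = k = sec φ = 1/cos φ.
Areal scale = k² = sec²φ = 1/cos²(34°) = 1/0.8290² = 1.455.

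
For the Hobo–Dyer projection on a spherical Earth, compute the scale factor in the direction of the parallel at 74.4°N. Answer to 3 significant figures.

2.95

Hobo–Dyer is a cylindrical equal-area projection with standard parallels at ±37.5°. For cylindrical equal-area with standard parallel φ₀, h = cos φ / cos φ₀ and k = cos φ₀ / cos φ, so h·k = 1.
k = cos 37.5° / cos 74.4° = 0.7934/0.2689 = 2.950.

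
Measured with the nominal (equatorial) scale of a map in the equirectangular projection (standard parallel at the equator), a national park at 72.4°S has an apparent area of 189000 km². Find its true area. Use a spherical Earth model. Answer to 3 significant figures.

Plate carrée maps x = Rλ, y = Rφ. The meridian scale is h = 1 and the parallel scale is k = 1/cos φ = sec φ.
Areal scale = h·k = 1 × sec φ; at 72.4°, h = 1.000, k = 3.307, so h·k = 3.307.
True area = apparent / (areal scale) = 189000 / 3.307 ≈ 57100 km².

57100 km²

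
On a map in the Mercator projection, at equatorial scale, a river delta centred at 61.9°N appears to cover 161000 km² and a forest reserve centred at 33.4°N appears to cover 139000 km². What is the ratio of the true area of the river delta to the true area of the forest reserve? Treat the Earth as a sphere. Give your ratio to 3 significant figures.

0.369

Since Mercator area scale is 1/cos²φ, the true area equals the apparent area multiplied by cos²φ.
True area of river delta: 161000 × cos²(61.9°) = 161000 × 0.2219 = 35720 km².
True area of forest reserve: 139000 × cos²(33.4°) = 139000 × 0.6970 = 96880 km².
Ratio = 35720 / 96880 ≈ 0.369.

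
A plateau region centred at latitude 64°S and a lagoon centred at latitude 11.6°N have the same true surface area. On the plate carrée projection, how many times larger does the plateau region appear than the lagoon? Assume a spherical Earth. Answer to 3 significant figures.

2.23

In the plate carrée (x = Rλ, y = Rφ), meridians are true-scale (h = 1) and parallels are stretched by k = sec φ.
Areal scale at 64°: h·k = 1.000 × 2.281 = 2.281.
Areal scale at 11.6°: h·k = 1.000 × 1.021 = 1.021.
Ratio = 2.281/1.021 ≈ 2.23.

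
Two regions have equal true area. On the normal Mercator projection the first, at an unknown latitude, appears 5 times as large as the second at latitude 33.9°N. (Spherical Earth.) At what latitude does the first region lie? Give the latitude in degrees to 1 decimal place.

Mercator areal scale is sec²φ, so apparent-area ratio = sec²φ₁ / sec²φ₂ = cos²φ₂ / cos²φ₁.
cos²φ₂ / cos²φ₁ = 5  ⇒  cos φ₁ = cos 33.9° / √5 = 0.8300/2.236 = 0.3712.
φ₁ = arccos(0.3712) ≈ 68.2°.

68.2°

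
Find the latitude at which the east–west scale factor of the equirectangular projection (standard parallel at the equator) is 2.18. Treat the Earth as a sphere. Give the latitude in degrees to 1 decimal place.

62.7°

Plate carrée: h = 1, k = sec φ along parallels.
sec φ = 2.18  ⇒  cos φ = 0.4587  ⇒  φ ≈ 62.7°.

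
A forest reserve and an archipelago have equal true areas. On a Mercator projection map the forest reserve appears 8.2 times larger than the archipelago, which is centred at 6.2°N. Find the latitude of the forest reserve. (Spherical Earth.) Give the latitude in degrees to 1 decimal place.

69.7°

On Mercator, (apparent₁)/(apparent₂) = sec²φ₁ / sec²φ₂ when true areas are equal.
cos²φ₂ / cos²φ₁ = 8.2  ⇒  cos φ₁ = cos 6.2° / √8.2 = 0.9942/2.864 = 0.3472.
φ₁ = arccos(0.3472) ≈ 69.7°.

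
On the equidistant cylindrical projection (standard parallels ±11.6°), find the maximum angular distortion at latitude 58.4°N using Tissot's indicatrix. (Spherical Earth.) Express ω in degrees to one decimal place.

35.3°

In the equirectangular projection with standard parallel φ₀ = 11.6° (x = Rλ cos φ₀, y = Rφ), meridians are true-scale (h = 1) and the parallel scale is k = cos φ₀ / cos φ.
At 58.4°: h = 1.000, k = 1.869; principal scales a = 1.869, b = 1.000.
sin(ω/2) = (a − b)/(a + b) = 0.8695/2.869 = 0.3030, so ω = 2 arcsin(0.3030) ≈ 35.3°.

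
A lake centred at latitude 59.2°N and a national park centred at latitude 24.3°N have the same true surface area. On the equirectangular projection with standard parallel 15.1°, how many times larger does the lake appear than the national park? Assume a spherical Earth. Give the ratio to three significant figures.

The equidistant cylindrical projection with φ₀ = 15.1° has h = 1 (meridians true) and k = cos φ₀ / cos φ along parallels.
Areal scale at 59.2°: h·k = 1.000 × 1.886 = 1.886.
Areal scale at 24.3°: h·k = 1.000 × 1.059 = 1.059.
Ratio = 1.886/1.059 ≈ 1.78.

1.78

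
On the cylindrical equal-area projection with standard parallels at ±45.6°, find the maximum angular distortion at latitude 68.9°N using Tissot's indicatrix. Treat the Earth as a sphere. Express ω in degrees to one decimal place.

Cylindrical equal-area (φ₀ = 45.6°): h = cos φ / cos 45.6° along meridians, k = cos 45.6° / cos φ along parallels; h·k = 1.
At 68.9°: h = 0.5145, k = 1.944; principal scales a = 1.944, b = 0.5145.
sin(ω/2) = (a − b)/(a + b) = 1.429/2.458 = 0.5814, so ω = 2 arcsin(0.5814) ≈ 71.1°.

71.1°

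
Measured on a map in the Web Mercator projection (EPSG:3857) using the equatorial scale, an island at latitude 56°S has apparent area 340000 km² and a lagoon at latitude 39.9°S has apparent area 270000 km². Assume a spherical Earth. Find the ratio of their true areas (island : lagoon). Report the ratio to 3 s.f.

On Mercator the areal scale is sec²φ, so true area = apparent × cos²φ.
True area of island: 340000 × cos²(56°) = 340000 × 0.3127 = 106300 km².
True area of lagoon: 270000 × cos²(39.9°) = 270000 × 0.5885 = 158900 km².
Ratio = 106300 / 158900 ≈ 0.669.

0.669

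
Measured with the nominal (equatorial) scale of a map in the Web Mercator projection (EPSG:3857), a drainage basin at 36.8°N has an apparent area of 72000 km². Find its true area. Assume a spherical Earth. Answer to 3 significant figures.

Mercator is conformal, so the point scale is isotropic: h = k = sec φ = 1/cos φ.
Areal scale = k² = sec²φ = 1/cos²(36.8°) = 1/0.8007² = 1.560.
True area = apparent / (areal scale) = 72000 / 1.560 ≈ 46200 km².

46200 km²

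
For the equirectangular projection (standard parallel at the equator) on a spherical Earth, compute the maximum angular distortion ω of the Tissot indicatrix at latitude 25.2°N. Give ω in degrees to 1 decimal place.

In the plate carrée (x = Rλ, y = Rφ), meridians are true-scale (h = 1) and parallels are stretched by k = sec φ.
At 25.2°: h = 1.000, k = 1.105; principal scales a = 1.105, b = 1.000.
sin(ω/2) = (a − b)/(a + b) = 0.1052/2.105 = 0.04996, so ω = 2 arcsin(0.04996) ≈ 5.7°.

5.7°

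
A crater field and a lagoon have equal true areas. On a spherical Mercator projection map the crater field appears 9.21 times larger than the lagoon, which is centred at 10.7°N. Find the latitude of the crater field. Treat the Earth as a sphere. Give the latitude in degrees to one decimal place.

On Mercator, (apparent₁)/(apparent₂) = sec²φ₁ / sec²φ₂ when true areas are equal.
cos²φ₂ / cos²φ₁ = 9.21  ⇒  cos φ₁ = cos 10.7° / √9.21 = 0.9826/3.035 = 0.3238.
φ₁ = arccos(0.3238) ≈ 71.1°.

71.1°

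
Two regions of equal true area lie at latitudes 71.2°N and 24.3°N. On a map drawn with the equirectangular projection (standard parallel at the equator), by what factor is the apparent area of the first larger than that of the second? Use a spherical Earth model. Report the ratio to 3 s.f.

In the plate carrée (x = Rλ, y = Rφ), meridians are true-scale (h = 1) and parallels are stretched by k = sec φ.
Areal scale at 71.2°: h·k = 1.000 × 3.103 = 3.103.
Areal scale at 24.3°: h·k = 1.000 × 1.097 = 1.097.
Ratio = 3.103/1.097 ≈ 2.83.

2.83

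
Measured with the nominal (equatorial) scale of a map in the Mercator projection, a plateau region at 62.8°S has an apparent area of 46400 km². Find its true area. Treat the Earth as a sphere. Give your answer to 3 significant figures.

Mercator is conformal, so the point scale is isotropic: h = k = sec φ = 1/cos φ.
Areal scale = k² = sec²φ = 1/cos²(62.8°) = 1/0.4571² = 4.786.
True area = apparent / (areal scale) = 46400 / 4.786 ≈ 9690 km².

9690 km²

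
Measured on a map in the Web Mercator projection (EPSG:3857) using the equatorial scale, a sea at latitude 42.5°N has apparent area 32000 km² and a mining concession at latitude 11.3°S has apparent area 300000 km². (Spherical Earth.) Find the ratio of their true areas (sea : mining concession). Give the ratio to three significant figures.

On Mercator the areal scale is sec²φ, so true area = apparent × cos²φ.
True area of sea: 32000 × cos²(42.5°) = 32000 × 0.5436 = 17390 km².
True area of mining concession: 300000 × cos²(11.3°) = 300000 × 0.9616 = 288500 km².
Ratio = 17390 / 288500 ≈ 0.0603.

0.0603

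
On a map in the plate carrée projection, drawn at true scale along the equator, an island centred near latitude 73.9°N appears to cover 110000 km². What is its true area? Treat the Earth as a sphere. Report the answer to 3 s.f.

For the equirectangular projection with φ₀ = 0 (plate carrée), h = 1 along meridians and k = sec φ along parallels.
Areal scale = h·k = 1 × sec φ; at 73.9°, h = 1.000, k = 3.606, so h·k = 3.606.
True area = apparent / (areal scale) = 110000 / 3.606 ≈ 30500 km².

30500 km²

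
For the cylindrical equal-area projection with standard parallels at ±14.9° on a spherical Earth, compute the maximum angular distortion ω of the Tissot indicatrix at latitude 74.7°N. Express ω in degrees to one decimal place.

118.9°

For cylindrical equal-area with standard parallel φ₀, h = cos φ / cos φ₀ and k = cos φ₀ / cos φ, so h·k = 1.
At 74.7°: h = 0.2731, k = 3.662; principal scales a = 3.662, b = 0.2731.
sin(ω/2) = (a − b)/(a + b) = 3.389/3.935 = 0.8612, so ω = 2 arcsin(0.8612) ≈ 118.9°.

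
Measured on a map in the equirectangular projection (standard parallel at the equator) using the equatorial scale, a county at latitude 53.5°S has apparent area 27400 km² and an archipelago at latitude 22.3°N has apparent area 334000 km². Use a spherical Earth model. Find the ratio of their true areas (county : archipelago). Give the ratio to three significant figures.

0.0527

On the plate carrée, areal scale = h·k = 1 × sec φ, so true area = apparent × cos φ.
True area of county: 27400 × cos(53.5°) = 27400 × 0.5948 = 16300 km².
True area of archipelago: 334000 × cos(22.3°) = 334000 × 0.9252 = 309000 km².
Ratio = 16300 / 309000 ≈ 0.0527.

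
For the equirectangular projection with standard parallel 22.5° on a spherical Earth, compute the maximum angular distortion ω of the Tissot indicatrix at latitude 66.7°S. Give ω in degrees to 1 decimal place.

With standard parallel φ₀ = 22.5°, the equirectangular projection gives x = Rλ cos φ₀, y = Rφ, so h = 1 and k = cos 22.5° / cos φ.
At 66.7°: h = 1.000, k = 2.336; principal scales a = 2.336, b = 1.000.
sin(ω/2) = (a − b)/(a + b) = 1.336/3.336 = 0.4004, so ω = 2 arcsin(0.4004) ≈ 47.2°.

47.2°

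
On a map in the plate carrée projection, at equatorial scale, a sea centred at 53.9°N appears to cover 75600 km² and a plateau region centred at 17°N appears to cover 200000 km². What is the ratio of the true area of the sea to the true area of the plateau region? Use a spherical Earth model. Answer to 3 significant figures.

On the plate carrée, areal scale = h·k = 1 × sec φ, so true area = apparent × cos φ.
True area of sea: 75600 × cos(53.9°) = 75600 × 0.5892 = 44540 km².
True area of plateau region: 200000 × cos(17°) = 200000 × 0.9563 = 191300 km².
Ratio = 44540 / 191300 ≈ 0.233.

0.233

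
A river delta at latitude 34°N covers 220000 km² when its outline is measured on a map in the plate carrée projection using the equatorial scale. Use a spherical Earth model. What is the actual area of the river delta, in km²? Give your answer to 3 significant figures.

For the equirectangular projection with φ₀ = 0 (plate carrée), h = 1 along meridians and k = sec φ along parallels.
Areal scale = h·k = 1 × sec φ; at 34°, h = 1.000, k = 1.206, so h·k = 1.206.
True area = apparent / (areal scale) = 220000 / 1.206 ≈ 182000 km².

182000 km²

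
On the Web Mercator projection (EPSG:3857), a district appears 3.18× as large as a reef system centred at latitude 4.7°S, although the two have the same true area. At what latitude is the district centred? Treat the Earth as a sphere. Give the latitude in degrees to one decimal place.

For equal true areas on Mercator, apparent areas scale as sec²φ, so the ratio is cos²φ₂ / cos²φ₁.
cos²φ₂ / cos²φ₁ = 3.18  ⇒  cos φ₁ = cos 4.7° / √3.18 = 0.9966/1.783 = 0.5589.
φ₁ = arccos(0.5589) ≈ 56.0°.

56.0°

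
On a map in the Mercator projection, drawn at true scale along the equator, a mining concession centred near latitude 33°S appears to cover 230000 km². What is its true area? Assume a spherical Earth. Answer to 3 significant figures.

The Mercator projection is conformal; its linear scale factor is the same in every direction and equals sec φ = 1/cos φ.
Areal scale = k² = sec²φ = 1/cos²(33°) = 1/0.8387² = 1.422.
True area = apparent / (areal scale) = 230000 / 1.422 ≈ 162000 km².

162000 km²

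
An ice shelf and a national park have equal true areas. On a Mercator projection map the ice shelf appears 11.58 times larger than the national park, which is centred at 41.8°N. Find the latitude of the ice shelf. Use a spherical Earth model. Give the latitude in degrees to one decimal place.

77.3°

On Mercator, (apparent₁)/(apparent₂) = sec²φ₁ / sec²φ₂ when true areas are equal.
cos²φ₂ / cos²φ₁ = 11.58  ⇒  cos φ₁ = cos 41.8° / √11.58 = 0.7455/3.403 = 0.2191.
φ₁ = arccos(0.2191) ≈ 77.3°.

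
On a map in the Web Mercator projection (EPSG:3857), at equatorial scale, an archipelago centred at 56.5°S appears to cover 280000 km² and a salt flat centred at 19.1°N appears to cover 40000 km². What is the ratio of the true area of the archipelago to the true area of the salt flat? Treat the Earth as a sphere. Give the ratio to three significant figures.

2.39

On Mercator the areal scale is sec²φ, so true area = apparent × cos²φ.
True area of archipelago: 280000 × cos²(56.5°) = 280000 × 0.3046 = 85300 km².
True area of salt flat: 40000 × cos²(19.1°) = 40000 × 0.8929 = 35720 km².
Ratio = 85300 / 35720 ≈ 2.39.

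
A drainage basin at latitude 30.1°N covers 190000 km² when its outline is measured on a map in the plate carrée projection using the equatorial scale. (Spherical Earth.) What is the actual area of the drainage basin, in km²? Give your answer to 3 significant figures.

In the plate carrée (x = Rλ, y = Rφ), meridians are true-scale (h = 1) and parallels are stretched by k = sec φ.
Areal scale = h·k = 1 × sec φ; at 30.1°, h = 1.000, k = 1.156, so h·k = 1.156.
True area = apparent / (areal scale) = 190000 / 1.156 ≈ 164000 km².

164000 km²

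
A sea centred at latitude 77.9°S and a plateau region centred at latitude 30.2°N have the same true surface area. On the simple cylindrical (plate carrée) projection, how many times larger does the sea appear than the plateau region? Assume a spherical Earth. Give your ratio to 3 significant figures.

4.12

For the equirectangular projection with φ₀ = 0 (plate carrée), h = 1 along meridians and k = sec φ along parallels.
Areal scale at 77.9°: h·k = 1.000 × 4.771 = 4.771.
Areal scale at 30.2°: h·k = 1.000 × 1.157 = 1.157.
Ratio = 4.771/1.157 ≈ 4.12.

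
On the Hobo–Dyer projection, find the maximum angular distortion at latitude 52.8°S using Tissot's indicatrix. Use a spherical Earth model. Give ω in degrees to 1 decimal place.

The Hobo–Dyer projection is cylindrical equal-area with φ₀ = 37.5°. For cylindrical equal-area with standard parallel φ₀, h = cos φ / cos φ₀ and k = cos φ₀ / cos φ, so h·k = 1.
At 52.8°: h = 0.7621, k = 1.312; principal scales a = 1.312, b = 0.7621.
sin(ω/2) = (a − b)/(a + b) = 0.5501/2.074 = 0.2652, so ω = 2 arcsin(0.2652) ≈ 30.8°.

30.8°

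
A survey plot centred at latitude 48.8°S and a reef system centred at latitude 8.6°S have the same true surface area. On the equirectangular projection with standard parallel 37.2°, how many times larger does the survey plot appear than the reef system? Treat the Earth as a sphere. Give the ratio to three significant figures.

The equidistant cylindrical projection with φ₀ = 37.2° has h = 1 (meridians true) and k = cos φ₀ / cos φ along parallels.
Areal scale at 48.8°: h·k = 1.000 × 1.209 = 1.209.
Areal scale at 8.6°: h·k = 1.000 × 0.8056 = 0.8056.
Ratio = 1.209/0.8056 ≈ 1.50.

1.50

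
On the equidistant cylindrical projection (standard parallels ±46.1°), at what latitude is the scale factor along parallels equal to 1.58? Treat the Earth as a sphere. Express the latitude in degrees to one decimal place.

64.0°

In the equirectangular projection with standard parallel φ₀ = 46.1° (x = Rλ cos φ₀, y = Rφ), meridians are true-scale (h = 1) and the parallel scale is k = cos φ₀ / cos φ.
k = cos φ₀ / cos φ = 1.58  ⇒  cos φ = cos 46.1° / 1.58 = 0.4389.
φ = arccos(0.4389) ≈ 64.0°.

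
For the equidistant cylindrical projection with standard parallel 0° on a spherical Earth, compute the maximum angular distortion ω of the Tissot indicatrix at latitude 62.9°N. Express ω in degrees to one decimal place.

43.9°

Plate carrée maps x = Rλ, y = Rφ. The meridian scale is h = 1 and the parallel scale is k = 1/cos φ = sec φ.
At 62.9°: h = 1.000, k = 2.195; principal scales a = 2.195, b = 1.000.
sin(ω/2) = (a − b)/(a + b) = 1.195/3.195 = 0.3741, so ω = 2 arcsin(0.3741) ≈ 43.9°.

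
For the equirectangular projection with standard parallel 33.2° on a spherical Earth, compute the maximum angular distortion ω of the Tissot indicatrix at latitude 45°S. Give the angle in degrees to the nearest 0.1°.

9.6°

With standard parallel φ₀ = 33.2°, the equirectangular projection gives x = Rλ cos φ₀, y = Rφ, so h = 1 and k = cos 33.2° / cos φ.
At 45°: h = 1.000, k = 1.183; principal scales a = 1.183, b = 1.000.
sin(ω/2) = (a − b)/(a + b) = 0.1834/2.183 = 0.08398, so ω = 2 arcsin(0.08398) ≈ 9.6°.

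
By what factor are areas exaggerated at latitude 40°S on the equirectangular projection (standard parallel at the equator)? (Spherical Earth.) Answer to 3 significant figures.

1.31

For the equirectangular projection with φ₀ = 0 (plate carrée), h = 1 along meridians and k = sec φ along parallels.
Areal scale = h·k = 1 × sec φ; at 40°, h = 1.000, k = 1.305, so h·k = 1.305.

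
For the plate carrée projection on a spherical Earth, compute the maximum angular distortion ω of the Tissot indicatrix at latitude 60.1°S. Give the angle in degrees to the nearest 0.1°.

In the plate carrée (x = Rλ, y = Rφ), meridians are true-scale (h = 1) and parallels are stretched by k = sec φ.
At 60.1°: h = 1.000, k = 2.006; principal scales a = 2.006, b = 1.000.
sin(ω/2) = (a − b)/(a + b) = 1.006/3.006 = 0.3347, so ω = 2 arcsin(0.3347) ≈ 39.1°.

39.1°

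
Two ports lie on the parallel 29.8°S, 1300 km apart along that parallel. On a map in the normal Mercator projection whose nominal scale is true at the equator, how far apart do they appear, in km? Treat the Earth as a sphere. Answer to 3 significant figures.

1500 km

The Mercator projection is conformal; its linear scale factor is the same in every direction and equals sec φ = 1/cos φ.
Along the parallel, k = sec 29.8° = 1/0.8678 = 1.152.
Map distance = 1300 × 1.152 ≈ 1500 km.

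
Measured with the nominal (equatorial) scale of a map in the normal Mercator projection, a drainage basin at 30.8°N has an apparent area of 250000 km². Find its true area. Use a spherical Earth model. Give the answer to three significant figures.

For Mercator, h = k = sec φ (a conformal cylindrical projection has a single point scale, 1/cos φ).
Areal scale = k² = sec²φ = 1/cos²(30.8°) = 1/0.8590² = 1.355.
True area = apparent / (areal scale) = 250000 / 1.355 ≈ 184000 km².

184000 km²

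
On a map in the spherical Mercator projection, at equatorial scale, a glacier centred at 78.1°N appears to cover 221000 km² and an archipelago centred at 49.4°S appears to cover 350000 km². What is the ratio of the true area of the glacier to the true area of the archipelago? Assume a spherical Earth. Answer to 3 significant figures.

0.0634

Mercator's areal exaggeration is sec²φ; hence true area = (apparent area) · cos²φ.
True area of glacier: 221000 × cos²(78.1°) = 221000 × 0.04252 = 9397 km².
True area of archipelago: 350000 × cos²(49.4°) = 350000 × 0.4235 = 148200 km².
Ratio = 9397 / 148200 ≈ 0.0634.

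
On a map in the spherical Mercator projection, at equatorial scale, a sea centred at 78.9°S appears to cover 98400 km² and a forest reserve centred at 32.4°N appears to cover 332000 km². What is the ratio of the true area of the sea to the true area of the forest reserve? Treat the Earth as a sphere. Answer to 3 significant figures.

Since Mercator area scale is 1/cos²φ, the true area equals the apparent area multiplied by cos²φ.
True area of sea: 98400 × cos²(78.9°) = 98400 × 0.03706 = 3647 km².
True area of forest reserve: 332000 × cos²(32.4°) = 332000 × 0.7129 = 236700 km².
Ratio = 3647 / 236700 ≈ 0.0154.

0.0154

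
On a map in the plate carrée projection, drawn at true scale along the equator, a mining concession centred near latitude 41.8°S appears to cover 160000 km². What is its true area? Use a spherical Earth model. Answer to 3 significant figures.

119000 km²

Plate carrée maps x = Rλ, y = Rφ. The meridian scale is h = 1 and the parallel scale is k = 1/cos φ = sec φ.
Areal scale = h·k = 1 × sec φ; at 41.8°, h = 1.000, k = 1.341, so h·k = 1.341.
True area = apparent / (areal scale) = 160000 / 1.341 ≈ 119000 km².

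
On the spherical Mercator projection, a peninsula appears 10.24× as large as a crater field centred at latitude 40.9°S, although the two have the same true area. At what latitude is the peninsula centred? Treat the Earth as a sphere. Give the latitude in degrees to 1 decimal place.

76.3°

For equal true areas on Mercator, apparent areas scale as sec²φ, so the ratio is cos²φ₂ / cos²φ₁.
cos²φ₂ / cos²φ₁ = 10.24  ⇒  cos φ₁ = cos 40.9° / √10.24 = 0.7559/3.200 = 0.2362.
φ₁ = arccos(0.2362) ≈ 76.3°.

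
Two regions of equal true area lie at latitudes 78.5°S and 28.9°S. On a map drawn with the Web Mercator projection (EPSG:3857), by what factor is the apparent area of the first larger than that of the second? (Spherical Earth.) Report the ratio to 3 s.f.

Mercator is conformal with k = sec φ, so areal scale = k² = sec²φ.
At 78.5°: sec²(78.5°) = 1/0.1994² = 25.16.
At 28.9°: sec²(28.9°) = 1/0.8755² = 1.305.
Ratio = 25.16/1.305 = cos²(28.9°)/cos²(78.5°) ≈ 19.3.

19.3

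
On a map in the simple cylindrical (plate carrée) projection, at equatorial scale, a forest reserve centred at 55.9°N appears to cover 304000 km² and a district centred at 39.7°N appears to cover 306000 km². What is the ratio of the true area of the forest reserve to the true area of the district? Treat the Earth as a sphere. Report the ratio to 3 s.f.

Plate carrée has h = 1 and k = sec φ, giving areal scale sec φ; true area = (apparent area) · cos φ.
True area of forest reserve: 304000 × cos(55.9°) = 304000 × 0.5606 = 170400 km².
True area of district: 306000 × cos(39.7°) = 306000 × 0.7694 = 235400 km².
Ratio = 170400 / 235400 ≈ 0.724.

0.724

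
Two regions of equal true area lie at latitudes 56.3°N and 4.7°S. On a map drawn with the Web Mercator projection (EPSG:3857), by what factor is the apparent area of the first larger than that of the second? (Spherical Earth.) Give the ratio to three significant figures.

3.23

Mercator areal scale is sec²φ.
At 56.3°: sec²(56.3°) = 1/0.5548² = 3.248.
At 4.7°: sec²(4.7°) = 1/0.9966² = 1.007.
Ratio = 3.248/1.007 = cos²(4.7°)/cos²(56.3°) ≈ 3.23.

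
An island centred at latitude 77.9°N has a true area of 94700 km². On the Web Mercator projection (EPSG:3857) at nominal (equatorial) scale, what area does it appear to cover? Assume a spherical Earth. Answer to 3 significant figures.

2160000 km²

For Mercator, h = k = sec φ (a conformal cylindrical projection has a single point scale, 1/cos φ).
Areal scale = k² = sec²φ = 1/cos²(77.9°) = 1/0.2096² = 22.76.
Apparent area = 94700 × 22.76 ≈ 2160000 km².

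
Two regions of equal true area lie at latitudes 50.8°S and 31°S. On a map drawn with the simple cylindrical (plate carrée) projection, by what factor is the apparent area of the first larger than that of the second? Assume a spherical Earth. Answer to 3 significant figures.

1.36

In the plate carrée (x = Rλ, y = Rφ), meridians are true-scale (h = 1) and parallels are stretched by k = sec φ.
Areal scale at 50.8°: h·k = 1.000 × 1.582 = 1.582.
Areal scale at 31°: h·k = 1.000 × 1.167 = 1.167.
Ratio = 1.582/1.167 ≈ 1.36.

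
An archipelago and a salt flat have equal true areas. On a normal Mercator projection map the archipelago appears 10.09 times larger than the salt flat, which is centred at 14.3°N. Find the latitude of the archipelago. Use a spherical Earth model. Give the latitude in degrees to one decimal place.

72.2°

On Mercator, (apparent₁)/(apparent₂) = sec²φ₁ / sec²φ₂ when true areas are equal.
cos²φ₂ / cos²φ₁ = 10.09  ⇒  cos φ₁ = cos 14.3° / √10.09 = 0.9690/3.176 = 0.3051.
φ₁ = arccos(0.3051) ≈ 72.2°.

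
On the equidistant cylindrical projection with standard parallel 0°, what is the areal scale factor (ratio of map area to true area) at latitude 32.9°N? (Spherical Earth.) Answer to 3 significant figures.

1.19

For the equirectangular projection with φ₀ = 0 (plate carrée), h = 1 along meridians and k = sec φ along parallels.
Areal scale = h·k = 1 × sec φ; at 32.9°, h = 1.000, k = 1.191, so h·k = 1.191.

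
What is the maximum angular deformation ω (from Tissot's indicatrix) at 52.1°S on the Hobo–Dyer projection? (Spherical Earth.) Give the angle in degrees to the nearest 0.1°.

29.0°

Hobo–Dyer is a cylindrical equal-area projection with standard parallels at ±37.5°. A cylindrical equal-area projection with standard parallel φ₀ has meridian scale h = cos φ / cos φ₀ and parallel scale k = cos φ₀ / cos φ (so areas are preserved, h·k = 1).
At 52.1°: h = 0.7743, k = 1.292; principal scales a = 1.292, b = 0.7743.
sin(ω/2) = (a − b)/(a + b) = 0.5172/2.066 = 0.2504, so ω = 2 arcsin(0.2504) ≈ 29.0°.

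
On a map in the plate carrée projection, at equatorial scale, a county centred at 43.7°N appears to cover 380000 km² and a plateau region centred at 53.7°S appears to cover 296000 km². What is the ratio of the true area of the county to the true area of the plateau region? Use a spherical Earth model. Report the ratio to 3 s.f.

On the plate carrée, areal scale = h·k = 1 × sec φ, so true area = apparent × cos φ.
True area of county: 380000 × cos(43.7°) = 380000 × 0.7230 = 274700 km².
True area of plateau region: 296000 × cos(53.7°) = 296000 × 0.5920 = 175200 km².
Ratio = 274700 / 175200 ≈ 1.57.

1.57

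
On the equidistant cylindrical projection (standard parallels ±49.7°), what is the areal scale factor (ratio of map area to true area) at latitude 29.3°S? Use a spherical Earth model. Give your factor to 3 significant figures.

The equidistant cylindrical projection with φ₀ = 49.7° has h = 1 (meridians true) and k = cos φ₀ / cos φ along parallels.
Areal scale = h·k = 1 × cos φ₀ / cos φ; at 29.3°, h = 1.000, k = 0.7417, so h·k = 0.7417.

0.742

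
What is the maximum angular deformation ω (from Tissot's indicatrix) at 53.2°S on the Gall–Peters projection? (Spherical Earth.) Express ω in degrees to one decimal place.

18.9°

The Gall–Peters projection is cylindrical equal-area with φ₀ = 45°. A cylindrical equal-area projection with standard parallel φ₀ has meridian scale h = cos φ / cos φ₀ and parallel scale k = cos φ₀ / cos φ (so areas are preserved, h·k = 1).
At 53.2°: h = 0.8471, k = 1.180; principal scales a = 1.180, b = 0.8471.
sin(ω/2) = (a − b)/(a + b) = 0.3333/2.028 = 0.1644, so ω = 2 arcsin(0.1644) ≈ 18.9°.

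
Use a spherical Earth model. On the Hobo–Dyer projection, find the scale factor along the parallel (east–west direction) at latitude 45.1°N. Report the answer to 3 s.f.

1.12

The Hobo–Dyer projection is cylindrical equal-area with φ₀ = 37.5°. A cylindrical equal-area projection with standard parallel φ₀ has meridian scale h = cos φ / cos φ₀ and parallel scale k = cos φ₀ / cos φ (so areas are preserved, h·k = 1).
k = cos 37.5° / cos 45.1° = 0.7934/0.7059 = 1.124.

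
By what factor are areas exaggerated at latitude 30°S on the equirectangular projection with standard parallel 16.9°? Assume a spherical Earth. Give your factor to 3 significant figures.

1.10

With standard parallel φ₀ = 16.9°, the equirectangular projection gives x = Rλ cos φ₀, y = Rφ, so h = 1 and k = cos 16.9° / cos φ.
Areal scale = h·k = 1 × cos φ₀ / cos φ; at 30°, h = 1.000, k = 1.105, so h·k = 1.105.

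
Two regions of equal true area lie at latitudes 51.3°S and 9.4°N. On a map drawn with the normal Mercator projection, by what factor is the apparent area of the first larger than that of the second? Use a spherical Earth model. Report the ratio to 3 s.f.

On Mercator, area is exaggerated by sec²φ = 1/cos²φ.
At 51.3°: sec²(51.3°) = 1/0.6252² = 2.558.
At 9.4°: sec²(9.4°) = 1/0.9866² = 1.027.
Ratio = 2.558/1.027 = cos²(9.4°)/cos²(51.3°) ≈ 2.49.

2.49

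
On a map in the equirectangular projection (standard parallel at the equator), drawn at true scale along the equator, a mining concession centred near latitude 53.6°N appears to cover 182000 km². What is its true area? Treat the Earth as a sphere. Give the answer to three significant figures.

108000 km²

Plate carrée maps x = Rλ, y = Rφ. The meridian scale is h = 1 and the parallel scale is k = 1/cos φ = sec φ.
Areal scale = h·k = 1 × sec φ; at 53.6°, h = 1.000, k = 1.685, so h·k = 1.685.
True area = apparent / (areal scale) = 182000 / 1.685 ≈ 108000 km².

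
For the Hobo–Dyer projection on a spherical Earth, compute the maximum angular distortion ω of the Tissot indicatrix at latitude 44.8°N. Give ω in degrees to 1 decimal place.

The Hobo–Dyer projection is cylindrical equal-area with φ₀ = 37.5°. Cylindrical equal-area (φ₀ = 37.5°): h = cos φ / cos 37.5° along meridians, k = cos 37.5° / cos φ along parallels; h·k = 1.
At 44.8°: h = 0.8944, k = 1.118; principal scales a = 1.118, b = 0.8944.
sin(ω/2) = (a − b)/(a + b) = 0.2237/2.012 = 0.1111, so ω = 2 arcsin(0.1111) ≈ 12.8°.

12.8°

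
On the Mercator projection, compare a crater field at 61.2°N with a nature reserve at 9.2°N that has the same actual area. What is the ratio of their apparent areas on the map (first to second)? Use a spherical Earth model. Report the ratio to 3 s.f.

4.20

Mercator areal scale is sec²φ.
At 61.2°: sec²(61.2°) = 1/0.4818² = 4.309.
At 9.2°: sec²(9.2°) = 1/0.9871² = 1.026.
Ratio = 4.309/1.026 = cos²(9.2°)/cos²(61.2°) ≈ 4.20.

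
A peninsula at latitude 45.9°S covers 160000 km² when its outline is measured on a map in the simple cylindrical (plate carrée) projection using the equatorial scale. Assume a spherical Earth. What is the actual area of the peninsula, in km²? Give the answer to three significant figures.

111000 km²

Plate carrée maps x = Rλ, y = Rφ. The meridian scale is h = 1 and the parallel scale is k = 1/cos φ = sec φ.
Areal scale = h·k = 1 × sec φ; at 45.9°, h = 1.000, k = 1.437, so h·k = 1.437.
True area = apparent / (areal scale) = 160000 / 1.437 ≈ 111000 km².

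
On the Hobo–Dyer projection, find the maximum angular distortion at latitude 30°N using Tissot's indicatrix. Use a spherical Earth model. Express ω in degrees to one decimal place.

10.0°

Hobo–Dyer is a cylindrical equal-area projection with standard parallels at ±37.5°. For cylindrical equal-area with standard parallel φ₀, h = cos φ / cos φ₀ and k = cos φ₀ / cos φ, so h·k = 1.
At 30°: h = 1.092, k = 0.9161; principal scales a = 1.092, b = 0.9161.
sin(ω/2) = (a − b)/(a + b) = 0.1755/2.008 = 0.08742, so ω = 2 arcsin(0.08742) ≈ 10.0°.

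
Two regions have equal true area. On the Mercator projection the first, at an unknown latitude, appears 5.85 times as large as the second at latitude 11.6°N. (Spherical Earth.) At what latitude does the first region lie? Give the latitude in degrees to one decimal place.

On Mercator, (apparent₁)/(apparent₂) = sec²φ₁ / sec²φ₂ when true areas are equal.
cos²φ₂ / cos²φ₁ = 5.85  ⇒  cos φ₁ = cos 11.6° / √5.85 = 0.9796/2.419 = 0.4050.
φ₁ = arccos(0.4050) ≈ 66.1°.

66.1°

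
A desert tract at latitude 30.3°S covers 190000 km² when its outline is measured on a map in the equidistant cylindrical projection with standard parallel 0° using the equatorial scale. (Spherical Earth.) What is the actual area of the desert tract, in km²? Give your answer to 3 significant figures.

Plate carrée maps x = Rλ, y = Rφ. The meridian scale is h = 1 and the parallel scale is k = 1/cos φ = sec φ.
Areal scale = h·k = 1 × sec φ; at 30.3°, h = 1.000, k = 1.158, so h·k = 1.158.
True area = apparent / (areal scale) = 190000 / 1.158 ≈ 164000 km².

164000 km²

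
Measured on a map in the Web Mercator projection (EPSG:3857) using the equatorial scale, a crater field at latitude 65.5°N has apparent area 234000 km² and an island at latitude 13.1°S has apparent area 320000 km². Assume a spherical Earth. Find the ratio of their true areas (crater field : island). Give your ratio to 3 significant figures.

Mercator's areal exaggeration is sec²φ; hence true area = (apparent area) · cos²φ.
True area of crater field: 234000 × cos²(65.5°) = 234000 × 0.1720 = 40240 km².
True area of island: 320000 × cos²(13.1°) = 320000 × 0.9486 = 303600 km².
Ratio = 40240 / 303600 ≈ 0.133.

0.133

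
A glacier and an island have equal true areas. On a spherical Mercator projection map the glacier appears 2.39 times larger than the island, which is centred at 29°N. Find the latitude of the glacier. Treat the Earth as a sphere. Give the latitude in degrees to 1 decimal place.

55.5°

Mercator areal scale is sec²φ, so apparent-area ratio = sec²φ₁ / sec²φ₂ = cos²φ₂ / cos²φ₁.
cos²φ₂ / cos²φ₁ = 2.39  ⇒  cos φ₁ = cos 29° / √2.39 = 0.8746/1.546 = 0.5657.
φ₁ = arccos(0.5657) ≈ 55.5°.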